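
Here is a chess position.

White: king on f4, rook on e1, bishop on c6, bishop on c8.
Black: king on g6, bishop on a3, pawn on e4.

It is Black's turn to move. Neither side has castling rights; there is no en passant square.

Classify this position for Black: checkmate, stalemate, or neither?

neither

Black to move; black king on g6.
In check: no.
Legal moves for Black: Kh7, Kg7, Kf7, Kh6, Kf6, Kh5, Bf8, Be7, Bd6+, Bc5, Bb4, Bb2, Bc1+, e3.
Black has 14 legal moves and is not in check → neither.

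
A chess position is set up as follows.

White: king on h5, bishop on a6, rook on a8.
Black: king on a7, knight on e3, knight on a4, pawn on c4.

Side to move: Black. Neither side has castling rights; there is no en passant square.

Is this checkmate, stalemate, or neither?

neither

Black to move; black king on a7.
In check: yes, from the white rook on a8.
Legal moves for Black: Kxa8, Kb6.
Black is in check but has 2 legal moves → neither.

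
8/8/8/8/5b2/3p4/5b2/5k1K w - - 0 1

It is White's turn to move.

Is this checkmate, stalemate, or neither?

stalemate

White to move; white king on h1.
In check: no.
King squares — g1: attacked by Kf1; g2: attacked by Kf1; h2: attacked by Bf4.
Legal moves for White: none.
Not in check and no legal moves → stalemate.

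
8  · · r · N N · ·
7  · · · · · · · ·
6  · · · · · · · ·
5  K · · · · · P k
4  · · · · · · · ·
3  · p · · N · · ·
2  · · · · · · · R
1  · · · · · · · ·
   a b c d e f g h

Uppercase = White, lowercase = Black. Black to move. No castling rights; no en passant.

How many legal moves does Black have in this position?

1

Black to move; king on h5.
In check: yes, from the white rook on h2.
Legal moves: Kxg5.
Count: 1.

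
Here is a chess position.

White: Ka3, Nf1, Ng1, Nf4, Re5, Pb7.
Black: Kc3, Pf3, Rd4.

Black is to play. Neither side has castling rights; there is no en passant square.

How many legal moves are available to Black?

15

Black to move; king on c3.
In check: no.
Legal moves: Rd8, Rd7, Rd6, Rd5, Rxf4, Re4, Rc4, Rb4, Ra4+, Rd3, Rd2, Rd1, Kc4, Kc2, f2.
Count: 15.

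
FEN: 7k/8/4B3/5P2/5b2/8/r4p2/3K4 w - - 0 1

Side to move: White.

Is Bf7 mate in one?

no

After Bf7: black king on h8; in check: no.
Black is not in check, so this cannot be checkmate.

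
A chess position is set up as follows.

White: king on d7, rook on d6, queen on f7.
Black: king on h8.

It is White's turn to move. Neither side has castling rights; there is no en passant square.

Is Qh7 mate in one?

After Qh7: black king on h8; in check: yes, from the white queen on h7.
Black has 1 legal reply: Kxh7.
In check but a legal move exists → not checkmate.

no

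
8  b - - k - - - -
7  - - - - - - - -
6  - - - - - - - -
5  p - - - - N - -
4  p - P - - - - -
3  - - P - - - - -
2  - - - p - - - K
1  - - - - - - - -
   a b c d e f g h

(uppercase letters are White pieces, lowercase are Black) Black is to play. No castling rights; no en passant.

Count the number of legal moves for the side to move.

16

Black to move; king on d8.
In check: no.
Legal moves: Ke8, Kc8, Kd7, Kc7, Bb7, Bc6, Bd5, Be4, Bf3, Bg2, Bh1, a3, d1=Q, d1=R, d1=B, d1=N.
Count: 16.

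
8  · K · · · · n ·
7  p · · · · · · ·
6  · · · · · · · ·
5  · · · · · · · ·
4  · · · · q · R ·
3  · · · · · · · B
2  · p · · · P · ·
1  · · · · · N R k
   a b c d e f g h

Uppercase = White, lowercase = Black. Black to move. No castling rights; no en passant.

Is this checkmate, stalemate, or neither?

checkmate

Black to move; black king on h1.
In check: yes, from the white rook on g1.
King squares — g1: attacked by Rg4; g2: attacked by Rg1; h2: attacked by Nf1.
Legal moves for Black: none.
In check with no legal moves → checkmate.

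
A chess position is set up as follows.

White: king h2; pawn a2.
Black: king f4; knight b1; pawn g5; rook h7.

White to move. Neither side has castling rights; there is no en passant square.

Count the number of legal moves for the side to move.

2

White to move; king on h2.
In check: yes, from the black rook on h7.
Legal moves: Kg2, Kg1.
Count: 2.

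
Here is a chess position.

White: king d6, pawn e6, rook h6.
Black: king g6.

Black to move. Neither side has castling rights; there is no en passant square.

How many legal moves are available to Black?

4

Black to move; king on g6.
In check: yes, from the white rook on h6.
Legal moves: Kg7, Kxh6, Kg5, Kf5.
Count: 4.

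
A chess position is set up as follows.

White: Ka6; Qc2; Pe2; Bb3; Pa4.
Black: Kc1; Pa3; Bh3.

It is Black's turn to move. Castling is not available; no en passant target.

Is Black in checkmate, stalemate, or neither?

Black to move; black king on c1.
In check: yes, from the white queen on c2.
King squares — b1: attacked by Qc2; d1: attacked by Qc2; b2: attacked by Qc2; c2: attacked by Bb3; d2: attacked by Qc2.
Legal moves for Black: none.
In check with no legal moves → checkmate.

checkmate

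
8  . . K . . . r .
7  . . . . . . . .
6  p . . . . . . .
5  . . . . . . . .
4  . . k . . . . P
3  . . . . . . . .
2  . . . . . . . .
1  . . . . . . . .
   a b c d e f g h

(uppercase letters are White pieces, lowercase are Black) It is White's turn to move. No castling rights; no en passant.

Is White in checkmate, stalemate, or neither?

neither

White to move; white king on c8.
In check: yes, from the black rook on g8.
King squares — b7: available; c7: available; d7: available; b8: attacked by Rg8; d8: attacked by Rg8.
Legal moves for White: Kd7, Kc7, Kb7.
White is in check but has 3 legal moves → neither.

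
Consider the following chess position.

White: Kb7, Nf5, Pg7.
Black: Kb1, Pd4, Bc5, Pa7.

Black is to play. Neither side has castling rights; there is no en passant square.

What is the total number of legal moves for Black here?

Black to move; king on b1.
In check: no.
Legal moves: Bf8, Be7, Bd6, Bb6, Bb4, Ba3, Kc2, Kb2, Ka2, Kc1, Ka1, a6, d3, a5.
Count: 14.

14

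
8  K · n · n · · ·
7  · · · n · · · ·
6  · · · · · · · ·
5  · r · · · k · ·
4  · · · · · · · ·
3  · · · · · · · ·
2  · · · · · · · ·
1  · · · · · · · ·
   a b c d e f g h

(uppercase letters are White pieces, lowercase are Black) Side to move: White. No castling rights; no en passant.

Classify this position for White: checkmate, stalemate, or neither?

stalemate

White to move; white king on a8.
In check: no.
King squares — a7: attacked by Nc8; b7: attacked by Rb5; b8: attacked by Rb5.
Legal moves for White: none.
Not in check and no legal moves → stalemate.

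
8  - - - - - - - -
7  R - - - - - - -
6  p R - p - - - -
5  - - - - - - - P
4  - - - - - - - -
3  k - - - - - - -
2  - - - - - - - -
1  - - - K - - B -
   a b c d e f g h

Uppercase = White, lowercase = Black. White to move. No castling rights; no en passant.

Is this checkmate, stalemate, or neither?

White to move; white king on d1.
In check: no.
Legal moves for White include: Ra8, Rh7, Rg7, Rf7, Re7, Rd7, Rc7, Rab7, Raxa6#, Rb8, Rbb7, Rxd6, Rc6, Rbxa6+, Rb5, Rb4, Rb3+, Rb2, ... (list truncated; more exist).
White has legal moves and is not in check → neither.

neither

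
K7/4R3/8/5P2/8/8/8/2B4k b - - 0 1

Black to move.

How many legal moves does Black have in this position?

Black to move; king on h1.
In check: no.
Legal moves: Kh2, Kg2, Kg1.
Count: 3.

3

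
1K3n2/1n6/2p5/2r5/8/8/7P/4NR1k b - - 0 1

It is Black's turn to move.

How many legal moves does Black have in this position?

Black to move; king on h1.
In check: yes, from the white rook on f1.
Legal moves: Kxh2.
Count: 1.

1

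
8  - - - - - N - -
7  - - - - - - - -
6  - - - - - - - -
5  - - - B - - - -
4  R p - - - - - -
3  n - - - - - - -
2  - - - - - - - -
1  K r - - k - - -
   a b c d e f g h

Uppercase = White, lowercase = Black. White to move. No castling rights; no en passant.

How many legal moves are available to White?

White to move; king on a1.
In check: yes, from the black rook on b1.
Legal moves: Ka2.
Count: 1.

1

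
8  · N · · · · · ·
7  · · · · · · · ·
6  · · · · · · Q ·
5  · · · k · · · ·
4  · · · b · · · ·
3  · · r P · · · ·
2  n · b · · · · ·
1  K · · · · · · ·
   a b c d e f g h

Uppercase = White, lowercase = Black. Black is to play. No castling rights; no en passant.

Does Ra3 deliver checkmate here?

After Ra3: white king on a1; in check: yes, from the black bishop on d4.
King squares — b1: attacked by Bc2; a2: attacked by Ra3; b2: attacked by Bd4.
White has no legal moves → checkmate.

yes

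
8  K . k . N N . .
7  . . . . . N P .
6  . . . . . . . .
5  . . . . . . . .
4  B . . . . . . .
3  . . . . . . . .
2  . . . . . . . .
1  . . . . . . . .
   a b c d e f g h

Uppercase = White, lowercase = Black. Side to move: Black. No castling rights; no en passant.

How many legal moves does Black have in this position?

Black to move; king on c8.
In check: no.
Legal moves: none.
Count: 0.

0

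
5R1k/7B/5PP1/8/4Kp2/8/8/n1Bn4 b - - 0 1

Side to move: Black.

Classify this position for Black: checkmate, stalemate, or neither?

checkmate

Black to move; black king on h8.
In check: yes, from the white rook on f8.
King squares — g7: attacked by Pf6; h7: attacked by Pg6; g8: attacked by Bh7.
Legal moves for Black: none.
In check with no legal moves → checkmate.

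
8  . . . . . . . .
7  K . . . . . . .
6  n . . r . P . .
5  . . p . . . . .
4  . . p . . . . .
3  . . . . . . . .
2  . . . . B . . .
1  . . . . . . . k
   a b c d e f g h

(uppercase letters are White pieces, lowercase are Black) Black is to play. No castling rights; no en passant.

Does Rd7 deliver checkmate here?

no

After Rd7: white king on a7; in check: yes, from the black rook on d7.
White has 3 legal replies: Ka8, Kb6, Kxa6.
In check but a legal move exists → not checkmate.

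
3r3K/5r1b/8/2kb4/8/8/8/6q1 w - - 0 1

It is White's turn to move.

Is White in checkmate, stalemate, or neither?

White to move; white king on h8.
In check: yes, from the black rook on d8.
King squares — g7: attacked by Qg1; h7: attacked by Rf7; g8: attacked by Qg1.
Legal moves for White: none.
In check with no legal moves → checkmate.

checkmate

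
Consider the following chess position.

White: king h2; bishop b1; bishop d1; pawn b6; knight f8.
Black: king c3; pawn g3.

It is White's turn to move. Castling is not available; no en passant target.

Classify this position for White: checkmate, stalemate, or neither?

neither

White to move; white king on h2.
In check: yes, from the black pawn on g3.
Legal moves for White: Kh3, Kxg3, Kg2, Kh1, Kg1.
White is in check but has 5 legal moves → neither.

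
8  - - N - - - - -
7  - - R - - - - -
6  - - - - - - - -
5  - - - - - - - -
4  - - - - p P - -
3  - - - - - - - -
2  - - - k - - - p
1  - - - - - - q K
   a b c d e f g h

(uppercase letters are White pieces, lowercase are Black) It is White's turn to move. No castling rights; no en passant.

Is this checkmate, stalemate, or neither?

checkmate

White to move; white king on h1.
In check: yes, from the black queen on g1.
King squares — g1: attacked by Ph2; g2: attacked by Qg1; h2: attacked by Qg1.
Legal moves for White: none.
In check with no legal moves → checkmate.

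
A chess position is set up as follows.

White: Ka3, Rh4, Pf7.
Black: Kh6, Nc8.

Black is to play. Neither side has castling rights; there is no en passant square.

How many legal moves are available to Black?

3

Black to move; king on h6.
In check: yes, from the white rook on h4.
Legal moves: Kg7, Kg6, Kg5.
Count: 3.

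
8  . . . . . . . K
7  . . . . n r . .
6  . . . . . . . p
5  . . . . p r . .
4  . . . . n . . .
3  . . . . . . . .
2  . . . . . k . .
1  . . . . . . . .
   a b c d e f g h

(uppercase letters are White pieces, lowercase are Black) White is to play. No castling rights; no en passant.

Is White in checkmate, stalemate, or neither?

White to move; white king on h8.
In check: no.
King squares — g7: attacked by Rf7; h7: attacked by Rf7; g8: attacked by Ne7.
Legal moves for White: none.
Not in check and no legal moves → stalemate.

stalemate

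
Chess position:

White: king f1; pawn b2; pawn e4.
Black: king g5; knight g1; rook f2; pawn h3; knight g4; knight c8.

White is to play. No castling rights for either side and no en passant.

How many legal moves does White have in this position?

2

White to move; king on f1.
In check: yes, from the black rook on f2.
Legal moves: Kxg1, Ke1.
Count: 2.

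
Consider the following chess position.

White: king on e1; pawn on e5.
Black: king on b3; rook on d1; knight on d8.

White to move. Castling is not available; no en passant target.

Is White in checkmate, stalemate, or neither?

White to move; white king on e1.
In check: yes, from the black rook on d1.
Legal moves for White: Kf2, Ke2, Kxd1.
White is in check but has 3 legal moves → neither.

neither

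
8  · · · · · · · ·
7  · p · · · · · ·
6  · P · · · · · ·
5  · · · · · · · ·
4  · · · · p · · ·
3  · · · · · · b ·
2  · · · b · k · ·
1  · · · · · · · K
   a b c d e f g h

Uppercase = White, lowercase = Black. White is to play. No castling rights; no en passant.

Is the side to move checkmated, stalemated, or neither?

stalemate

White to move; white king on h1.
In check: no.
King squares — g1: attacked by Kf2; g2: attacked by Kf2; h2: attacked by Bg3.
Legal moves for White: none.
Not in check and no legal moves → stalemate.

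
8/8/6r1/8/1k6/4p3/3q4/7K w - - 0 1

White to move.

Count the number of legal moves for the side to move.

0

White to move; king on h1.
In check: no.
Legal moves: none.
Count: 0.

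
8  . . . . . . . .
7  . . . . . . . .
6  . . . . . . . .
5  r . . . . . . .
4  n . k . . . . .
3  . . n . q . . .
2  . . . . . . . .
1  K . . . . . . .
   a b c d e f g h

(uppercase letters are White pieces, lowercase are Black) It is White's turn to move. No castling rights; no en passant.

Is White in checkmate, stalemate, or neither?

White to move; white king on a1.
In check: no.
King squares — b1: attacked by Nc3; a2: attacked by Nc3; b2: attacked by Na4.
Legal moves for White: none.
Not in check and no legal moves → stalemate.

stalemate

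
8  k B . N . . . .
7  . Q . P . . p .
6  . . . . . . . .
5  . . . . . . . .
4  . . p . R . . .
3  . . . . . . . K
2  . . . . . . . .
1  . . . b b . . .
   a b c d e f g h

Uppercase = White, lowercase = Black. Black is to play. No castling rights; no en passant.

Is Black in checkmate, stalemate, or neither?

checkmate

Black to move; black king on a8.
In check: yes, from the white queen on b7.
King squares — a7: attacked by Qb7; b7: attacked by Nd8; b8: attacked by Qb7.
Legal moves for Black: none.
In check with no legal moves → checkmate.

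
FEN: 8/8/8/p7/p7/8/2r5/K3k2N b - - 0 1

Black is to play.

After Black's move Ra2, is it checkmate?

no

After Ra2: white king on a1; in check: yes, from the black rook on a2.
White has 2 legal replies: Kxa2, Kb1.
In check but a legal move exists → not checkmate.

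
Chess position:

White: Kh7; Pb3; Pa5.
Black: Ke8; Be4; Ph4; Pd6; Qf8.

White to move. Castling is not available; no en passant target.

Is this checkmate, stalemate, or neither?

checkmate

White to move; white king on h7.
In check: yes, from the black bishop on e4.
King squares — g6: attacked by Be4; h6: attacked by Qf8; g7: attacked by Qf8; g8: attacked by Qf8; h8: attacked by Qf8.
Legal moves for White: none.
In check with no legal moves → checkmate.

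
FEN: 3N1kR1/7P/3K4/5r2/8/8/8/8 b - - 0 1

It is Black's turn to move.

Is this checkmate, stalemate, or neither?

checkmate

Black to move; black king on f8.
In check: yes, from the white rook on g8.
King squares — e7: attacked by Kd6; f7: attacked by Nd8; g7: attacked by Rg8; e8: attacked by Rg8; g8: attacked by Ph7.
Legal moves for Black: none.
In check with no legal moves → checkmate.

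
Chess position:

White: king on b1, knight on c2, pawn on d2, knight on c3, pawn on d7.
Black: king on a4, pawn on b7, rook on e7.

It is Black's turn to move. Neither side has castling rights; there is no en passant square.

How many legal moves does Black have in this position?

2

Black to move; king on a4.
In check: yes, from the white knight on c3.
Legal moves: Ka5, Kb3.
Count: 2.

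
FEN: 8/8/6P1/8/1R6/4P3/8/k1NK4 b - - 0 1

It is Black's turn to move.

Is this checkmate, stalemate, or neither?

stalemate

Black to move; black king on a1.
In check: no.
King squares — b1: attacked by Rb4; a2: attacked by Nc1; b2: attacked by Rb4.
Legal moves for Black: none.
Not in check and no legal moves → stalemate.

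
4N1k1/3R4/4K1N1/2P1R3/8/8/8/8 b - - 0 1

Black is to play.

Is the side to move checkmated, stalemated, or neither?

Black to move; black king on g8.
In check: no.
King squares — f7: attacked by Ke6; g7: attacked by Rd7; h7: attacked by Rd7; f8: attacked by Ng6; h8: attacked by Ng6.
Legal moves for Black: none.
Not in check and no legal moves → stalemate.

stalemate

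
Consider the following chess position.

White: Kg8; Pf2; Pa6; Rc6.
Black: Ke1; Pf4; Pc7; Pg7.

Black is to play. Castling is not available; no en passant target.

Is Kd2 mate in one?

no

After Kd2: white king on g8; in check: no.
White is not in check, so this cannot be checkmate.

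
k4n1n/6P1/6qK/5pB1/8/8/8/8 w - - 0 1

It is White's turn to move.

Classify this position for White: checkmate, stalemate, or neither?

checkmate

White to move; white king on h6.
In check: yes, from the black queen on g6.
King squares — g5: own bishop; h5: attacked by Qg6; g6: attacked by Nf8; g7: own pawn; h7: attacked by Qg6.
Legal moves for White: none.
In check with no legal moves → checkmate.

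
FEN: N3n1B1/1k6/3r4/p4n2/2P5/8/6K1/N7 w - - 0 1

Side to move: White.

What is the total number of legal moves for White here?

16

White to move; king on g2.
In check: no.
Legal moves: Bh7, Bf7, Be6, Bd5+, Nc7, Nb6, Kh3, Kf3, Kh2, Kf2, Kh1, Kg1, Kf1, Nb3, Nc2, c5.
Count: 16.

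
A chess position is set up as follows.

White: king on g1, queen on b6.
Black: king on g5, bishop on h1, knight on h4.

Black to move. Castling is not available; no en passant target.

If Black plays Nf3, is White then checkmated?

After Nf3: white king on g1; in check: yes, from the black knight on f3.
White has 3 legal replies: Kf2, Kxh1, Kf1.
In check but a legal move exists → not checkmate.

no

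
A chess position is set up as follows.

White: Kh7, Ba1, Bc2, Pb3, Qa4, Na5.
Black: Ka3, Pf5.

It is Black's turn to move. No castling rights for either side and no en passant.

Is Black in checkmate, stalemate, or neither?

Black to move; black king on a3.
In check: yes, from the white queen on a4.
King squares — a2: attacked by Qa4; b2: attacked by Ba1; b3: attacked by Bc2; a4: attacked by Pb3; b4: attacked by Qa4.
Legal moves for Black: none.
In check with no legal moves → checkmate.

checkmate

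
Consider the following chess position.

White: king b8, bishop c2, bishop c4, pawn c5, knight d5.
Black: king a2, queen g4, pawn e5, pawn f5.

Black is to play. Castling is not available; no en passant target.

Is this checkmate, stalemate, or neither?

Black to move; black king on a2.
In check: yes, from the white bishop on c4.
Legal moves for Black: Ka3, Kb2, Ka1, Qxc4.
Black is in check but has 4 legal moves → neither.

neither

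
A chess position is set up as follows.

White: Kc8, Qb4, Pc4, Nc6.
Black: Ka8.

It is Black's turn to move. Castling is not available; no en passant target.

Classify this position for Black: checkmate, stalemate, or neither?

stalemate

Black to move; black king on a8.
In check: no.
King squares — a7: attacked by Nc6; b7: attacked by Qb4; b8: attacked by Qb4.
Legal moves for Black: none.
Not in check and no legal moves → stalemate.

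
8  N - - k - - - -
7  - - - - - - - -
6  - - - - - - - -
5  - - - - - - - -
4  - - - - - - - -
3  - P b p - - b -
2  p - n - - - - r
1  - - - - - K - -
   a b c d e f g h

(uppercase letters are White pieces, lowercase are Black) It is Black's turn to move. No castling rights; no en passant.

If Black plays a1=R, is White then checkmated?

After a1=R: white king on f1; in check: yes, from the black rook on a1.
King squares — e1: attacked by Ra1; g1: attacked by Ra1; e2: attacked by Rh2; f2: attacked by Rh2; g2: attacked by Rh2.
White has no legal moves → checkmate.

yes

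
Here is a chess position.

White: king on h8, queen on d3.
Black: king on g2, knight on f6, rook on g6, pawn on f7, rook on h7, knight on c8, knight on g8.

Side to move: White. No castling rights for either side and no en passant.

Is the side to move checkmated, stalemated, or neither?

White to move; white king on h8.
In check: yes, from the black rook on h7.
King squares — g7: attacked by Rg6; h7: attacked by Nf6; g8: attacked by Nf6.
Legal moves for White: none.
In check with no legal moves → checkmate.

checkmate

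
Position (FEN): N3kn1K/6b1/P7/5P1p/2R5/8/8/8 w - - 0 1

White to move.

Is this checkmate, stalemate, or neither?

neither

White to move; white king on h8.
In check: yes, from the black bishop on g7.
Legal moves for White: Kg8, Kxg7.
White is in check but has 2 legal moves → neither.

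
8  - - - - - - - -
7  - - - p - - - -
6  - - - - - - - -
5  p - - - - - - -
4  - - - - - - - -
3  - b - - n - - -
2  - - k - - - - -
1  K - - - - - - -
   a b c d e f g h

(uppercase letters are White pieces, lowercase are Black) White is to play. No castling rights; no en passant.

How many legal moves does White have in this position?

0

White to move; king on a1.
In check: no.
Legal moves: none.
Count: 0.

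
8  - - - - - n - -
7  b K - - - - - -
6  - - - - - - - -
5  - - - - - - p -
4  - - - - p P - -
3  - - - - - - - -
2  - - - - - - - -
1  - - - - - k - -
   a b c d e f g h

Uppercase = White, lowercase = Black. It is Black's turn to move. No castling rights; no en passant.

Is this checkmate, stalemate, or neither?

Black to move; black king on f1.
In check: no.
Legal moves for Black include: Nh7, Nd7, Ng6, Ne6, Bb8, Bb6, Bc5, Bd4, Be3, Bf2, Bg1, Kg2, Kf2, Ke2, Kg1, Ke1, gxf4, g4, ... (list truncated; more exist).
Black has legal moves and is not in check → neither.

neither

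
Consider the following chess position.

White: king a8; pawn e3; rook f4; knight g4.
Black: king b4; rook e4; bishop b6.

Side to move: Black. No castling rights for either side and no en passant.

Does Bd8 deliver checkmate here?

no

After Bd8: white king on a8; in check: no.
White is not in check, so this cannot be checkmate.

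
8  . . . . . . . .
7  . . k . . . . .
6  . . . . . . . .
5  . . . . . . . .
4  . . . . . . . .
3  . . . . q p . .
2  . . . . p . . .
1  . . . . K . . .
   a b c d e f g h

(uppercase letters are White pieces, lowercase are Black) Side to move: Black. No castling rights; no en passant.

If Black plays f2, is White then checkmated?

After f2: white king on e1; in check: yes, from the black pawn on f2.
King squares — d1: attacked by Pe2; f1: attacked by Pe2; d2: attacked by Qe3; e2: attacked by Qe3; f2: attacked by Qe3.
White has no legal moves → checkmate.

yes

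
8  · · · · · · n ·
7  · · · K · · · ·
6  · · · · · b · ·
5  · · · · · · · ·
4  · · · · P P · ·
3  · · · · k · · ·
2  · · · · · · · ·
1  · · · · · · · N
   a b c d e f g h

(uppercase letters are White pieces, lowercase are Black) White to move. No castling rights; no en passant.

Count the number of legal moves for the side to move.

10

White to move; king on d7.
In check: no.
Legal moves: Ke8, Kc8, Kc7, Ke6, Kd6, Kc6, Ng3, Nf2, f5, e5.
Count: 10.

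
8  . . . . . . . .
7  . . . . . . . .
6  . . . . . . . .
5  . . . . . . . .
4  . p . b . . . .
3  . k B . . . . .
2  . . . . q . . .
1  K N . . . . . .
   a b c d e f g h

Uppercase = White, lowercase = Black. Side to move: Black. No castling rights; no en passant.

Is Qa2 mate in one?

yes

After Qa2: white king on a1; in check: yes, from the black queen on a2.
King squares — b1: own knight; a2: attacked by Kb3; b2: attacked by Qa2.
White has no legal moves → checkmate.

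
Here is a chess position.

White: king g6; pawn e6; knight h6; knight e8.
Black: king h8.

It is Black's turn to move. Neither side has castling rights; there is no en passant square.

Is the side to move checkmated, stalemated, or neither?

stalemate

Black to move; black king on h8.
In check: no.
King squares — g7: attacked by Kg6; h7: attacked by Kg6; g8: attacked by Nh6.
Legal moves for Black: none.
Not in check and no legal moves → stalemate.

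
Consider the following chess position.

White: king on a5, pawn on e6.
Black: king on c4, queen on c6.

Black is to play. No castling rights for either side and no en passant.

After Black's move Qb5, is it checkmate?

After Qb5: white king on a5; in check: yes, from the black queen on b5.
King squares — a4: attacked by Qb5; b4: attacked by Kc4; b5: attacked by Kc4; a6: attacked by Qb5; b6: attacked by Qb5.
White has no legal moves → checkmate.

yes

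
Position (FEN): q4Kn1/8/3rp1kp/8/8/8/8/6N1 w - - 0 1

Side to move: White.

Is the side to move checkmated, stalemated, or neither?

White to move; white king on f8.
In check: yes, from the black queen on a8.
King squares — e7: attacked by Ng8; f7: attacked by Kg6; g7: attacked by Kg6; e8: attacked by Qa8; g8: attacked by Qa8.
Legal moves for White: none.
In check with no legal moves → checkmate.

checkmate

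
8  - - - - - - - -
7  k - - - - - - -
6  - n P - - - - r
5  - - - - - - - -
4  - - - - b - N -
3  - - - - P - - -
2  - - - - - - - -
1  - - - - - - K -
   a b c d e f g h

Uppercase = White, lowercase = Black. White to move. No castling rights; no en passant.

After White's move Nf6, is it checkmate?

no

After Nf6: black king on a7; in check: no.
Black is not in check, so this cannot be checkmate.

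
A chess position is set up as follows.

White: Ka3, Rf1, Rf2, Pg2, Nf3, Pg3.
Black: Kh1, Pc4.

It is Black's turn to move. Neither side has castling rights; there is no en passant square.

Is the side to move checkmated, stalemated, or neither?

Black to move; black king on h1.
In check: yes, from the white rook on f1.
King squares — g1: attacked by Rf1; g2: attacked by Rf2; h2: attacked by Nf3.
Legal moves for Black: none.
In check with no legal moves → checkmate.

checkmate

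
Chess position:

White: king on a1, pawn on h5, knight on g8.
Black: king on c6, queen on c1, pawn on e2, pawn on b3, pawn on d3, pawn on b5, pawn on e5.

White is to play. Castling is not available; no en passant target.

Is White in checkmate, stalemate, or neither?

checkmate

White to move; white king on a1.
In check: yes, from the black queen on c1.
King squares — b1: attacked by Qc1; a2: attacked by Pb3; b2: attacked by Qc1.
Legal moves for White: none.
In check with no legal moves → checkmate.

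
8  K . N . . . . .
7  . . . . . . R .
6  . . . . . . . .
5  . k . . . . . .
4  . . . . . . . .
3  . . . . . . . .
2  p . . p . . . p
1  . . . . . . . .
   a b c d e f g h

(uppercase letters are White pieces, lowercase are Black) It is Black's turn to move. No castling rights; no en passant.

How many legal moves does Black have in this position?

Black to move; king on b5.
In check: no.
Legal moves: Kc6, Ka6, Kc5, Ka5, Kc4, Kb4, Ka4, h1=Q+, h1=R, h1=B+, h1=N, d1=Q, d1=R, d1=B, d1=N, a1=Q+, a1=R+, a1=B, a1=N.
Count: 19.

19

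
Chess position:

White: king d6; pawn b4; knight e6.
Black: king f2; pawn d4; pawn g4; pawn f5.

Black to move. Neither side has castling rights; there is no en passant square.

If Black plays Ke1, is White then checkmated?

After Ke1: white king on d6; in check: no.
White is not in check, so this cannot be checkmate.

no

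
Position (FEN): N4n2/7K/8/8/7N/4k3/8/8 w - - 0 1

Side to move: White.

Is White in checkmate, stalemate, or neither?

neither

White to move; white king on h7.
In check: yes, from the black knight on f8.
King squares — g6: attacked by Nf8; h6: available; g7: available; g8: available; h8: available.
Legal moves for White: Kh8, Kg8, Kg7, Kh6.
White is in check but has 4 legal moves → neither.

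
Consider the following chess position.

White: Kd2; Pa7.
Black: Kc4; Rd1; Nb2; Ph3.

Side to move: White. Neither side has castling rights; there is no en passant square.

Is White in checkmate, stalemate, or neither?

White to move; white king on d2.
In check: yes, from the black rook on d1.
Legal moves for White: Ke3, Ke2, Kc2.
White is in check but has 3 legal moves → neither.

neither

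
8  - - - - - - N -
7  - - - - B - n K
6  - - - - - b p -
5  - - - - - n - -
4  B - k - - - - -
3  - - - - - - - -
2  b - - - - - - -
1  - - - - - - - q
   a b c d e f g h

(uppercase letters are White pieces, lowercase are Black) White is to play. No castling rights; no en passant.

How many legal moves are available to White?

2

White to move; king on h7.
In check: yes, from the black queen on h1.
Legal moves: Kxg6, Nh6.
Count: 2.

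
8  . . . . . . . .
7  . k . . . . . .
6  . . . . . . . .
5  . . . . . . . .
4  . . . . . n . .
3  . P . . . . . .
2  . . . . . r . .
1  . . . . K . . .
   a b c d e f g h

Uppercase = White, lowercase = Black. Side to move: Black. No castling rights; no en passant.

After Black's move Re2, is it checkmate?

After Re2: white king on e1; in check: yes, from the black rook on e2.
White has 2 legal replies: Kf1, Kd1.
In check but a legal move exists → not checkmate.

no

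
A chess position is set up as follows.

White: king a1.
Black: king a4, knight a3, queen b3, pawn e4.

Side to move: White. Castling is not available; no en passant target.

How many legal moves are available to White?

0

White to move; king on a1.
In check: no.
Legal moves: none.
Count: 0.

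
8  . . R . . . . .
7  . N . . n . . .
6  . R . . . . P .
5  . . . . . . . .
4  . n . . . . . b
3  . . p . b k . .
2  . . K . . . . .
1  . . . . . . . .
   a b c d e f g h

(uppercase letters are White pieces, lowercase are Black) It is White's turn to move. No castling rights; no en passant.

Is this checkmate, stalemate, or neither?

neither

White to move; white king on c2.
In check: yes, from the black knight on b4.
Legal moves for White: Kxc3, Kb3, Kd1, Kb1, Rxb4.
White is in check but has 5 legal moves → neither.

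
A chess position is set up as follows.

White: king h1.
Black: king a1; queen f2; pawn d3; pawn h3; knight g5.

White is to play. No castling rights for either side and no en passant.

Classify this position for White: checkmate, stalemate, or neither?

stalemate

White to move; white king on h1.
In check: no.
King squares — g1: attacked by Qf2; g2: attacked by Qf2; h2: attacked by Qf2.
Legal moves for White: none.
Not in check and no legal moves → stalemate.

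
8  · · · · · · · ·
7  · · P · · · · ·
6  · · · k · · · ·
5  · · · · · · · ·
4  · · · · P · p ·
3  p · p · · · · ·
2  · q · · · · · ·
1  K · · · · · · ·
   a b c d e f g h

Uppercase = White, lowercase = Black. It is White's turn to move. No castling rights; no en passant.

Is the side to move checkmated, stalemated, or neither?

White to move; white king on a1.
In check: yes, from the black queen on b2.
King squares — b1: attacked by Qb2; a2: attacked by Qb2; b2: attacked by Pa3.
Legal moves for White: none.
In check with no legal moves → checkmate.

checkmate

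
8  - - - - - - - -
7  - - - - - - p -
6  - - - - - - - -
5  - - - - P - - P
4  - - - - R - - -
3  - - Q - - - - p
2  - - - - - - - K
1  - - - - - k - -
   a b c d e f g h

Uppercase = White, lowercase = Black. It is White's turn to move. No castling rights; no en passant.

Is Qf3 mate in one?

After Qf3: black king on f1; in check: yes, from the white queen on f3.
King squares — e1: attacked by Re4; g1: attacked by Kh2; e2: attacked by Qf3; f2: attacked by Qf3; g2: attacked by Kh2.
Black has no legal moves → checkmate.

yes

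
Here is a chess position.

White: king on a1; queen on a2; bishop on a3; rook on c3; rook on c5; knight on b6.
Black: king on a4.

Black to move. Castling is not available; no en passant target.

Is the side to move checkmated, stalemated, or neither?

checkmate

Black to move; black king on a4.
In check: yes, from the white knight on b6.
King squares — a3: attacked by Qa2; b3: attacked by Qa2; b4: attacked by Ba3; a5: attacked by Rc5; b5: attacked by Rc5.
Legal moves for Black: none.
In check with no legal moves → checkmate.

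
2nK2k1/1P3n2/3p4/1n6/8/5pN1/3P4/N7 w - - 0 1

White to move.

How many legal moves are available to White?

3

White to move; king on d8.
In check: yes, from the black knight on f7.
Legal moves: Ke8, Kxc8, Kd7.
Count: 3.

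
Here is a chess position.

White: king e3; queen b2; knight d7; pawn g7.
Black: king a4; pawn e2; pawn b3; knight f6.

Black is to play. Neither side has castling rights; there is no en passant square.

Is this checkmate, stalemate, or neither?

Black to move; black king on a4.
In check: no.
Legal moves for Black: Ng8, Ne8, Nh7, Nxd7, Nh5, Nd5+, Ng4+, Ne4, Kb5, Ka5, Kb4, e1=Q+, e1=R+, e1=B, e1=N.
Black has 15 legal moves and is not in check → neither.

neither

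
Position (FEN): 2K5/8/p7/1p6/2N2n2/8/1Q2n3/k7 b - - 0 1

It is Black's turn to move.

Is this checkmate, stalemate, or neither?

Black to move; black king on a1.
In check: yes, from the white queen on b2.
King squares — b1: attacked by Qb2; a2: attacked by Qb2; b2: attacked by Nc4.
Legal moves for Black: none.
In check with no legal moves → checkmate.

checkmate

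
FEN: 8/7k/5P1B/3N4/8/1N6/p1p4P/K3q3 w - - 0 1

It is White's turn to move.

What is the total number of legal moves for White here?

4

White to move; king on a1.
In check: yes, from the black queen on e1.
Legal moves: Kb2, Kxa2, Bc1, Nc1.
Count: 4.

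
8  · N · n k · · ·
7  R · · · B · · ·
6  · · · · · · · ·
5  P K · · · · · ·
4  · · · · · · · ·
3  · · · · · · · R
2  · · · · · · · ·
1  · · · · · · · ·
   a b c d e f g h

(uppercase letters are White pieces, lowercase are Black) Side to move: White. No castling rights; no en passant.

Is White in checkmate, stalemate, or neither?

White to move; white king on b5.
In check: no.
Legal moves for White include: Nd7, Nc6, Na6, Bf8, Bxd8, Bf6, Bd6, Bg5, Bc5, Bh4, Bb4, Ba3, Ra8, Rd7, Rc7, Rb7, Ra6, Kb6, ... (list truncated; more exist).
White has legal moves and is not in check → neither.

neither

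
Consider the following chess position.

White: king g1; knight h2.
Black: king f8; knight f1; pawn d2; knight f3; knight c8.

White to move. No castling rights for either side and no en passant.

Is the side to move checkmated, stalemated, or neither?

White to move; white king on g1.
In check: yes, from the black knight on f3.
Legal moves for White: Kg2, Kf2, Kh1, Kxf1, Nxf3.
White is in check but has 5 legal moves → neither.

neither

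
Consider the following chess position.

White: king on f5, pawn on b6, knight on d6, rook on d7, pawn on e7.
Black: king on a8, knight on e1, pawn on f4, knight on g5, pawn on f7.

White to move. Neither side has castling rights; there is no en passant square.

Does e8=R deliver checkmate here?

After e8=R: black king on a8; in check: yes, from the white rook on e8.
King squares — a7: attacked by Pb6; b7: attacked by Nd6; b8: attacked by Re8.
Black has no legal moves → checkmate.

yes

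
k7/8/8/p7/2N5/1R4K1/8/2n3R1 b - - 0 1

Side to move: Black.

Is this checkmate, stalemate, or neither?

Black to move; black king on a8.
In check: no.
Legal moves for Black: Ka7, Nd3, Nxb3, Ne2+, Na2, a4.
Black has 6 legal moves and is not in check → neither.

neither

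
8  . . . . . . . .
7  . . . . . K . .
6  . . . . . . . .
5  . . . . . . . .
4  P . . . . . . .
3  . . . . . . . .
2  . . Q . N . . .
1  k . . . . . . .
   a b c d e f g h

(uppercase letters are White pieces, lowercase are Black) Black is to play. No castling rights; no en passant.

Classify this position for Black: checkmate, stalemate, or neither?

Black to move; black king on a1.
In check: no.
King squares — b1: attacked by Qc2; a2: attacked by Qc2; b2: attacked by Qc2.
Legal moves for Black: none.
Not in check and no legal moves → stalemate.

stalemate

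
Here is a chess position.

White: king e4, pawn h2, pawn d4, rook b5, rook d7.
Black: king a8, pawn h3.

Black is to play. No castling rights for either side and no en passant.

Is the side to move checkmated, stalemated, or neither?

Black to move; black king on a8.
In check: no.
King squares — a7: attacked by Rd7; b7: attacked by Rb5; b8: attacked by Rb5.
Legal moves for Black: none.
Not in check and no legal moves → stalemate.

stalemate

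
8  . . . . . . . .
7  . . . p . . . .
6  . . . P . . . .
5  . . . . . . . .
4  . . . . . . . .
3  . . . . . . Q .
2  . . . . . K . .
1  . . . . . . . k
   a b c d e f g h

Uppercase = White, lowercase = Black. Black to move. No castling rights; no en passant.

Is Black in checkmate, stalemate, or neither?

Black to move; black king on h1.
In check: no.
King squares — g1: attacked by Kf2; g2: attacked by Kf2; h2: attacked by Qg3.
Legal moves for Black: none.
Not in check and no legal moves → stalemate.

stalemate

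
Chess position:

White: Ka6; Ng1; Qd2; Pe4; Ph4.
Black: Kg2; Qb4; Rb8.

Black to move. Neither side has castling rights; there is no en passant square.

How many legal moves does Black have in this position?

Black to move; king on g2.
In check: yes, from the white queen on d2.
Legal moves: Kg3, Kh1, Kxg1, Kf1, Qxd2.
Count: 5.

5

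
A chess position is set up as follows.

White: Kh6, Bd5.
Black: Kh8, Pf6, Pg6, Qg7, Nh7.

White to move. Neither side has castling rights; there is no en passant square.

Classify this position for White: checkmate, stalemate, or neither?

checkmate

White to move; white king on h6.
In check: yes, from the black queen on g7.
King squares — g5: attacked by Pf6; h5: attacked by Pg6; g6: attacked by Qg7; g7: attacked by Kh8; h7: attacked by Qg7.
Legal moves for White: none.
In check with no legal moves → checkmate.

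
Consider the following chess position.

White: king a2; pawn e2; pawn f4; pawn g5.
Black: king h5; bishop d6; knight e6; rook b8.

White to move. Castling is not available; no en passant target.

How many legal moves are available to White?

5

White to move; king on a2.
In check: no.
Legal moves: Ka1, g6, f5, e3, e4.
Count: 5.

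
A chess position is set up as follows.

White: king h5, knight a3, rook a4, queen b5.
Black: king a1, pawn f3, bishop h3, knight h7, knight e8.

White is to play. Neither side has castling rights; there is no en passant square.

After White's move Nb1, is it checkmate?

yes

After Nb1: black king on a1; in check: yes, from the white rook on a4.
King squares — b1: attacked by Qb5; a2: attacked by Ra4; b2: attacked by Qb5.
Black has no legal moves → checkmate.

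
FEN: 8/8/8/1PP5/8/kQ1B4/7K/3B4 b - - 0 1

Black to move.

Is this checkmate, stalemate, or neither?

Black to move; black king on a3.
In check: yes, from the white queen on b3.
King squares — a2: attacked by Qb3; b2: attacked by Qb3; b3: attacked by Bd1; a4: attacked by Qb3; b4: attacked by Qb3.
Legal moves for Black: none.
In check with no legal moves → checkmate.

checkmate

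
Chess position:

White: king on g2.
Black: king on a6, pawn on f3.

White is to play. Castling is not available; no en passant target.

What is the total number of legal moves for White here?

8

White to move; king on g2.
In check: yes, from the black pawn on f3.
Legal moves: Kh3, Kg3, Kxf3, Kh2, Kf2, Kh1, Kg1, Kf1.
Count: 8.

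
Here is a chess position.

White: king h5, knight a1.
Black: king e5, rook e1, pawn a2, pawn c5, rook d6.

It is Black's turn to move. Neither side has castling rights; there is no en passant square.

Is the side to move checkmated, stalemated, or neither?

Black to move; black king on e5.
In check: no.
Legal moves for Black include: Rd8, Rd7, Rh6+, Rg6, Rf6, Re6, Rc6, Rb6, Ra6, Rd5, Rd4, Rd3, Rd2, Rdd1, Kf6, Ke6, Kf5, Kd5, ... (list truncated; more exist).
Black has legal moves and is not in check → neither.

neither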